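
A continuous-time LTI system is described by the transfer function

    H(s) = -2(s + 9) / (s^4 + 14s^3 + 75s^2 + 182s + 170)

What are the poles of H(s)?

s = -3 + j, -3 - j, -4 + j, -4 - j

The poles are the roots of the denominator s^4 + 14s^3 + 75s^2 + 182s + 170 = 0.
No real roots exist; factor into two real quadratics: (s^2 + 6s + 10)(s^2 + 8s + 17) = 0.
Each quadratic gives a conjugate pair via the quadratic formula.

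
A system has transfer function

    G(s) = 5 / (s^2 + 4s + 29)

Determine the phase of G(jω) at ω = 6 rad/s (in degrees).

∠G(j6) ≈ -106.3°

At s = j6: numerator = 5, denominator = -7 + j24.
∠G = ∠num − ∠den = 0° − (106.26°) = -106.3°.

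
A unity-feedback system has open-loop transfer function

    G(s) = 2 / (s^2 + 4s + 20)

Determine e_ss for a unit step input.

G(s) has no poles at the origin.
This is a Type 0 system. Kp = lim_{s→0} G(s) = 2/20 = 1/10.
e_ss = 1/(1 + Kp) = 1/(1 + 1/10) = 10/11 ≈ 0.9091.

e_ss = 0.9091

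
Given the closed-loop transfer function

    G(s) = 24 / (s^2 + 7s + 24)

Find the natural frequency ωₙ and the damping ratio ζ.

Compare the denominator to the standard form s^2 + 2ζωₙs + ωₙ².
ωₙ² = 24, so ωₙ = √24 ≈ 4.899 rad/s.
2ζωₙ = 7, so ζ = 7/(2·√24) ≈ 0.7144.

ωₙ ≈ 4.899 rad/s, ζ ≈ 0.7144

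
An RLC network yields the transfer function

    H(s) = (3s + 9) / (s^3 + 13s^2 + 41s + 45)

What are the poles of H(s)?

The poles are the roots of the denominator s^3 + 13s^2 + 41s + 45 = 0.
Trying s = -9: the polynomial evaluates to 0, so (s + 9) is a factor.
Dividing out leaves s^2 + 4s + 5 = 0.
The quadratic formula then gives s = -2 ± 1j.

s = -2 + j, -2 - j, -9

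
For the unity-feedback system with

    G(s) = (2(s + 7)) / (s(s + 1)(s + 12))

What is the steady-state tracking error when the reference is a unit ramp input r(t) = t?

e_ss = 0.8571

G(s) has one pole at the origin.
This is a Type 1 system. Kv = lim_{s→0} s·G(s) = 14/12 = 7/6.
e_ss = 1/Kv = 1/(7/6) = 6/7 ≈ 0.8571.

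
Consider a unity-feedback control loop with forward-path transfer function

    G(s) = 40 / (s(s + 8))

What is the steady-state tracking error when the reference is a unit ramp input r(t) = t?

e_ss = 0.2000

G(s) has one pole at the origin.
This is a Type 1 system. Kv = lim_{s→0} s·G(s) = 40/8 = 5.
e_ss = 1/Kv = 1/(5) = 1/5 ≈ 0.2000.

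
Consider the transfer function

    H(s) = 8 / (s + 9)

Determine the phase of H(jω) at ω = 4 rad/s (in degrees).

∠H(j4) ≈ -23.96°

At s = j4: numerator = 8, denominator = 9 + j4.
∠H = ∠num − ∠den = 0° − (23.962°) = -23.96°.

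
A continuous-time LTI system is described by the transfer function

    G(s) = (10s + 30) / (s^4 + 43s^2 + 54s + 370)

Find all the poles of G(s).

The poles are the roots of the denominator s^4 + 43s^2 + 54s + 370 = 0.
No real roots exist; factor into two real quadratics: (s^2 - 2s + 37)(s^2 + 2s + 10) = 0.
Each quadratic gives a conjugate pair via the quadratic formula.

s = 1 ± 6j, -1 ± 3j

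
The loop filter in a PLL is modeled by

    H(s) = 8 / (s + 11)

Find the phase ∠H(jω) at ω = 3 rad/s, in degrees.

∠H(j3) ≈ -15.26°

At s = j3: numerator = 8, denominator = 11 + j3.
∠H = ∠num − ∠den = 0° − (15.255°) = -15.26°.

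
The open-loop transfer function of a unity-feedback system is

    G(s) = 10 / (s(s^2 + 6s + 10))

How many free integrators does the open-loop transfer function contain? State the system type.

The denominator has 1 factor of s at the origin (free integrator), so this is a Type 1 system.

Type 1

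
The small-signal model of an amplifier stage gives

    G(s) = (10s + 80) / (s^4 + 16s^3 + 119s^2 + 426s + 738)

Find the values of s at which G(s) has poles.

s = -3 ± 3j, -5 ± 4j

The poles are the roots of the denominator s^4 + 16s^3 + 119s^2 + 426s + 738 = 0.
No real roots exist; factor into two real quadratics: (s^2 + 6s + 18)(s^2 + 10s + 41) = 0.
Each quadratic gives a conjugate pair via the quadratic formula.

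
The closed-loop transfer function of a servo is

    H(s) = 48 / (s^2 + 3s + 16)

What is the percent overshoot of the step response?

%OS ≈ 28.1%

Comparing s^2 + 3s + 16 to s^2 + 2ζωₙs + ωₙ²: ωₙ = 4 rad/s and ζ = 3/(2·4) = 0.375.
%OS = 100·exp(−πζ/√(1−ζ²)) = 100·exp(−π·0.375/√(1−0.375²)) ≈ 28.1%.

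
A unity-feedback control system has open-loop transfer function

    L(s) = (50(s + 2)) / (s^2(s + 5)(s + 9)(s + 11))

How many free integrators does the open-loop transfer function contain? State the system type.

Type 2

The denominator has 2 factors of s at the origin (free integrators), so this is a Type 2 system.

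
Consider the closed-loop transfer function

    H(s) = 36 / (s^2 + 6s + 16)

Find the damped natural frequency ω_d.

ω_d ≈ 2.646 rad/s

Comparing s^2 + 6s + 16 to s^2 + 2ζωₙs + ωₙ²: ωₙ = 4 rad/s and ζ = 6/(2·4) = 0.75.
ζωₙ = 6/2 = 3, so ω_d = ωₙ√(1−ζ²) = √(ωₙ² − (ζωₙ)²) = √(16 − 3²) = √7 ≈ 2.646 rad/s.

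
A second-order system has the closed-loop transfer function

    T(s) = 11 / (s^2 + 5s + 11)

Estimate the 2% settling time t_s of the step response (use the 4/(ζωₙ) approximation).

Comparing s^2 + 5s + 11 to s^2 + 2ζωₙs + ωₙ²: ωₙ = √11 ≈ 3.317 rad/s and ζ = 5/(2·√11) ≈ 0.7538.
ζωₙ = 5/2 = 2.5, so t_s ≈ 4/(ζωₙ) = 4/2.5 = 1.600 s.

t_s ≈ 1.600 s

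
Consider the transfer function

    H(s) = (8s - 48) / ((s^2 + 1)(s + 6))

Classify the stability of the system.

The poles can be read from the denominator factors: s = ±j, -6.
Since the simple pole(s) at s = ±j lie on the jω-axis with none in the right half-plane, the system is marginally stable.

marginally stable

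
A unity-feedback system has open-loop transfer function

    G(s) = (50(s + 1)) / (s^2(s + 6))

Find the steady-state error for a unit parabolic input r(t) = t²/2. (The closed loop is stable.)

e_ss = 0.1200

G(s) has 2 poles at the origin.
This is a Type 2 system. Ka = lim_{s→0} s^2·G(s) = 50/6 = 25/3.
e_ss = 1/Ka = 1/(25/3) = 3/25 ≈ 0.1200.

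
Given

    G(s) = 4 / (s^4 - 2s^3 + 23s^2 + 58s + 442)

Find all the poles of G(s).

s = 3 + 5j, 3 - 5j, -2 + 3j, -2 - 3j

The poles are the roots of the denominator s^4 - 2s^3 + 23s^2 + 58s + 442 = 0.
No real roots exist; factor into two real quadratics: (s^2 - 6s + 34)(s^2 + 4s + 13) = 0.
Each quadratic gives a conjugate pair via the quadratic formula.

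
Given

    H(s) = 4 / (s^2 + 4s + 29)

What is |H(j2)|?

Substitute s = j2: numerator = 4, denominator = 25 + j8.
|H(j2)| = |4| / |25 + j8| = 4 / 26.249 ≈ 0.1524.

|H(j2)| ≈ 0.1524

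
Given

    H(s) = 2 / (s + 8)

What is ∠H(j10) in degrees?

At s = j10: numerator = 2, denominator = 8 + j10.
∠H = ∠num − ∠den = 0° − (51.340°) = -51.34°.

∠H(j10) ≈ -51.34°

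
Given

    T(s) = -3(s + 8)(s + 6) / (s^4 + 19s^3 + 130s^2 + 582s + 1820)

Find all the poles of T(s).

The poles are the roots of the denominator s^4 + 19s^3 + 130s^2 + 582s + 1820 = 0.
Trying s = -10: the polynomial evaluates to 0, so (s + 10) is a factor.
Dividing out leaves s^3 + 9s^2 + 40s + 182 = 0.
This factors further as (s^2 + 2s + 26)(s + 7) = 0.

s = -1 + 5j, -1 - 5j, -10, -7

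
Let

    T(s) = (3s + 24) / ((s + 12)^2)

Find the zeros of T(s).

s = -8

Set the numerator to zero: 3s + 24 = 0, i.e. 3·(s + 8) = 0.
So s = -8.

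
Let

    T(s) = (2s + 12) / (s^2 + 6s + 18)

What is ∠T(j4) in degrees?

At s = j4: numerator = 12 + j8, denominator = 2 + j24.
∠T = ∠num − ∠den = 33.690° − (85.236°) = -51.55°.

∠T(j4) ≈ -51.55°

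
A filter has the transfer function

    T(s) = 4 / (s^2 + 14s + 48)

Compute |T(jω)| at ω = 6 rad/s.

|T(j6)| ≈ 0.04714

Substitute s = j6: numerator = 4, denominator = 12 + j84.
|T(j6)| = |4| / |12 + j84| = 4 / 84.853 ≈ 0.04714.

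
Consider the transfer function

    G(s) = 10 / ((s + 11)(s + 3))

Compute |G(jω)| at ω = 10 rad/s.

Substitute s = j10: numerator = 10, denominator = -67 + j140.
|G(j10)| = |10| / |-67 + j140| = 10 / 155.21 ≈ 0.06443.

|G(j10)| ≈ 0.06443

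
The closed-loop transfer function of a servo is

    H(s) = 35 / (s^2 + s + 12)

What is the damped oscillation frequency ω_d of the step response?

Comparing s^2 + s + 12 to s^2 + 2ζωₙs + ωₙ²: ωₙ = √12 ≈ 3.464 rad/s and ζ = 1/(2·√12) ≈ 0.1443.
ζωₙ = 1/2 = 0.5, so ω_d = ωₙ√(1−ζ²) = √(ωₙ² − (ζωₙ)²) = √(12 − 0.5²) = √11.75 ≈ 3.428 rad/s.

ω_d ≈ 3.428 rad/s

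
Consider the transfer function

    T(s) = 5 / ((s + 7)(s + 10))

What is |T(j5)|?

|T(j5)| ≈ 0.05199

Substitute s = j5: numerator = 5, denominator = 45 + j85.
|T(j5)| = |5| / |45 + j85| = 5 / 96.177 ≈ 0.05199.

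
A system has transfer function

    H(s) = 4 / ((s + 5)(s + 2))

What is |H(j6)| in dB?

Substitute s = j6: numerator = 4, denominator = -26 + j42.
|H(j6)| = |4| / |-26 + j42| = 4 / 49.396 ≈ 0.08098.
In decibels: 20·log₁₀(0.08098) ≈ -21.8 dB.

|H(j6)|_dB ≈ -21.8 dB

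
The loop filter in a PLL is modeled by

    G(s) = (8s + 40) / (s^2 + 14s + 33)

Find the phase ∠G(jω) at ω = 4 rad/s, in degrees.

∠G(j4) ≈ -34.45°

At s = j4: numerator = 40 + j32, denominator = 17 + j56.
∠G = ∠num − ∠den = 38.660° − (73.113°) = -34.45°.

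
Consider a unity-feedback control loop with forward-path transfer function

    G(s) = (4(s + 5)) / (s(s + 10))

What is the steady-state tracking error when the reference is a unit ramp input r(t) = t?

G(s) has one pole at the origin.
This is a Type 1 system. Kv = lim_{s→0} s·G(s) = 20/10 = 2.
e_ss = 1/Kv = 1/(2) = 1/2 ≈ 0.5000.

e_ss = 0.5000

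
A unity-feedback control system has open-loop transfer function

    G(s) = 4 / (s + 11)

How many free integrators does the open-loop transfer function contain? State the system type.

The denominator has no factor of s at the origin — no free integrator — so this is a Type 0 system.

Type 0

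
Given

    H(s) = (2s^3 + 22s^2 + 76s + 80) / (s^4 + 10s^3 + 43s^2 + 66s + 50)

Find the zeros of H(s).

s = -4, -2, -5

Set the numerator to zero: 2s^3 + 22s^2 + 76s + 80 = 0, i.e. 2·(s^3 + 11s^2 + 38s + 40) = 0.
Factoring: (s + 4)(s + 2)(s + 5) = 0.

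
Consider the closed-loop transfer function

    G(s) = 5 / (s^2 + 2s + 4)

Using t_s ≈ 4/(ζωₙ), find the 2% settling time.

t_s ≈ 4 s

Comparing s^2 + 2s + 4 to s^2 + 2ζωₙs + ωₙ²: ωₙ = 2 rad/s and ζ = 2/(2·2) = 0.5.
ζωₙ = 2/2 = 1, so t_s ≈ 4/(ζωₙ) = 4/1 = 4 s.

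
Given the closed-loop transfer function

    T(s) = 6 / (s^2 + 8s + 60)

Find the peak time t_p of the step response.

Comparing s^2 + 8s + 60 to s^2 + 2ζωₙs + ωₙ²: ωₙ = √60 ≈ 7.746 rad/s and ζ = 8/(2·√60) ≈ 0.5164.
ζωₙ = 8/2 = 4, so ω_d = ωₙ√(1−ζ²) = √(ωₙ² − (ζωₙ)²) = √(60 − 4²) = √44 ≈ 6.633 rad/s.
t_p = π/ω_d = π/6.633 ≈ 0.4736 s.

t_p ≈ 0.4736 s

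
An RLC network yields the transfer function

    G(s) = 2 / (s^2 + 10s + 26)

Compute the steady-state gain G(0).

Set s = 0: G(0) = (2) / (26) = 1/13.

G(0) = 1/13 ≈ 0.07692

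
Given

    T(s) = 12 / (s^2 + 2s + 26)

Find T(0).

Set s = 0: T(0) = (12) / (26) = 6/13.

T(0) = 6/13 ≈ 0.4615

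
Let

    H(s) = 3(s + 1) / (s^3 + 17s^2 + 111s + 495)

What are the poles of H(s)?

s = -3 ± 6j, -11

The poles are the roots of the denominator s^3 + 17s^2 + 111s + 495 = 0.
Trying s = -11: the polynomial evaluates to 0, so (s + 11) is a factor.
Dividing out leaves s^2 + 6s + 45 = 0.
The quadratic formula then gives s = -3 ± 6j.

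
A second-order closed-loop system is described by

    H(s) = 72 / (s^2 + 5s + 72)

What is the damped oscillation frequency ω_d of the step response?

Comparing s^2 + 5s + 72 to s^2 + 2ζωₙs + ωₙ²: ωₙ = √72 ≈ 8.485 rad/s and ζ = 5/(2·√72) ≈ 0.2946.
ζωₙ = 5/2 = 2.5, so ω_d = ωₙ√(1−ζ²) = √(ωₙ² − (ζωₙ)²) = √(72 − 2.5²) = √65.75 ≈ 8.109 rad/s.

ω_d ≈ 8.109 rad/s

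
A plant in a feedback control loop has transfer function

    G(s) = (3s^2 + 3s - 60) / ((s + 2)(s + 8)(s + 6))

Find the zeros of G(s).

Set the numerator to zero: 3s^2 + 3s - 60 = 0, i.e. 3·(s^2 + s - 20) = 0.
Factoring: (s - 4)(s + 5) = 0.

s = 4, -5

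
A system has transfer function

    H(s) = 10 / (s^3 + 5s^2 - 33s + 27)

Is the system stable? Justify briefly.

unstable

The denominator s^3 + 5s^2 - 33s + 27 factors as (s + 9)(s - 3)(s - 1), giving poles at s = -9, 3, 1.
Since the pole(s) at s = 3, 1 lie in the right half-plane, the system is unstable.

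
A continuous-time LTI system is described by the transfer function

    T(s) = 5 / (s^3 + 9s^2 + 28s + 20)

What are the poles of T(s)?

s = -4 + 2j, -4 - 2j, -1

The poles are the roots of the denominator s^3 + 9s^2 + 28s + 20 = 0.
Trying s = -1: the polynomial evaluates to 0, so (s + 1) is a factor.
Dividing out leaves s^2 + 8s + 20 = 0.
The quadratic formula then gives s = -4 ± 2j.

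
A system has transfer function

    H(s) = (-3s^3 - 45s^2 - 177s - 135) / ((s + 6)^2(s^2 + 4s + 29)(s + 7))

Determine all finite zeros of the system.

Set the numerator to zero: -3s^3 - 45s^2 - 177s - 135 = 0, i.e. -3·(s^3 + 15s^2 + 59s + 45) = 0.
Factoring: (s + 5)(s + 9)(s + 1) = 0.

s = -5, -9, -1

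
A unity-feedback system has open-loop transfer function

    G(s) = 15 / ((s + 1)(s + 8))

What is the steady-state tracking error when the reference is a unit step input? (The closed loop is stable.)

G(s) has no poles at the origin.
This is a Type 0 system. Kp = lim_{s→0} G(s) = 15/8.
e_ss = 1/(1 + Kp) = 1/(1 + 15/8) = 8/23 ≈ 0.3478.

e_ss = 0.3478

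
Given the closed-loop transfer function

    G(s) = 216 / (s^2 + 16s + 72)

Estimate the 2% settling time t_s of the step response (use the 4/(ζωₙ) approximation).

t_s ≈ 0.5000 s

Comparing s^2 + 16s + 72 to s^2 + 2ζωₙs + ωₙ²: ωₙ = √72 ≈ 8.485 rad/s and ζ = 16/(2·√72) ≈ 0.9428.
ζωₙ = 16/2 = 8, so t_s ≈ 4/(ζωₙ) = 4/8 = 0.5000 s.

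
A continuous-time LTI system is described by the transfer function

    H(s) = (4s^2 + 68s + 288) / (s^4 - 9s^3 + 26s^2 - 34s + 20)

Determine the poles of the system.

s = 1 + j, 1 - j, 5, 2

The poles are the roots of the denominator s^4 - 9s^3 + 26s^2 - 34s + 20 = 0.
Trying s = 5: the polynomial evaluates to 0, so (s - 5) is a factor.
Dividing out leaves s^3 - 4s^2 + 6s - 4 = 0.
This factors further as (s^2 - 2s + 2)(s - 2) = 0.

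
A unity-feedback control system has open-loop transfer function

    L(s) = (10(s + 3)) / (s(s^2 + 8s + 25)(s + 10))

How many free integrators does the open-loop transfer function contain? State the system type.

Type 1

The denominator has 1 factor of s at the origin (free integrator), so this is a Type 1 system.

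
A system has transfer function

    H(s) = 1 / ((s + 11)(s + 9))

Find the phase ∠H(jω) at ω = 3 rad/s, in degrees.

At s = j3: numerator = 1, denominator = 90 + j60.
∠H = ∠num − ∠den = 0° − (33.690°) = -33.69°.

∠H(j3) ≈ -33.69°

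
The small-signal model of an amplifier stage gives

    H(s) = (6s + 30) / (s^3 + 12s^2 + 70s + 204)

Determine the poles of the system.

s = -6, -3 + 5j, -3 - 5j

The poles are the roots of the denominator s^3 + 12s^2 + 70s + 204 = 0.
Trying s = -6: the polynomial evaluates to 0, so (s + 6) is a factor.
Dividing out leaves s^2 + 6s + 34 = 0.
The quadratic formula then gives s = -3 ± 5j.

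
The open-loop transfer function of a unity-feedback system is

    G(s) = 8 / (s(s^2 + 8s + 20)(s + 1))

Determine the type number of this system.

The denominator has 1 factor of s at the origin (free integrator), so this is a Type 1 system.

Type 1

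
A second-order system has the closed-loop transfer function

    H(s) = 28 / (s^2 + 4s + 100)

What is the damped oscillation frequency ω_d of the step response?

ω_d ≈ 9.798 rad/s

Comparing s^2 + 4s + 100 to s^2 + 2ζωₙs + ωₙ²: ωₙ = 10 rad/s and ζ = 4/(2·10) = 0.2.
ζωₙ = 4/2 = 2, so ω_d = ωₙ√(1−ζ²) = √(ωₙ² − (ζωₙ)²) = √(100 − 2²) = √96 ≈ 9.798 rad/s.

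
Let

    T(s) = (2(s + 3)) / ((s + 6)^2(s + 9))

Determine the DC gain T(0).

At s = 0 each factor (s + a) contributes a and each (s^2 + bs + c) contributes c.
T(0) = 2·(3) / ((6) · (9) · (6)) = 6/324 = 1/54.

T(0) = 1/54 ≈ 0.01852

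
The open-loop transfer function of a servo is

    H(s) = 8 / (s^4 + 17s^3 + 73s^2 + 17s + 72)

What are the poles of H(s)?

The poles are the roots of the denominator s^4 + 17s^3 + 73s^2 + 17s + 72 = 0.
Trying s = -8: the polynomial evaluates to 0, so (s + 8) is a factor.
Dividing out leaves s^3 + 9s^2 + s + 9 = 0.
This factors further as (s^2 + 1)(s + 9) = 0.

s = ±j, -8, -9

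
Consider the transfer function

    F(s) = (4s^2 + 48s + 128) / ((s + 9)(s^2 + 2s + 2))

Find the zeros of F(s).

Set the numerator to zero: 4s^2 + 48s + 128 = 0, i.e. 4·(s^2 + 12s + 32) = 0.
Factoring: (s + 4)(s + 8) = 0.

s = -4, -8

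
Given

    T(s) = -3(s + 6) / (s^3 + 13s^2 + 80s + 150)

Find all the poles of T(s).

s = -5 ± 5j, -3

The poles are the roots of the denominator s^3 + 13s^2 + 80s + 150 = 0.
Trying s = -3: the polynomial evaluates to 0, so (s + 3) is a factor.
Dividing out leaves s^2 + 10s + 50 = 0.
The quadratic formula then gives s = -5 ± 5j.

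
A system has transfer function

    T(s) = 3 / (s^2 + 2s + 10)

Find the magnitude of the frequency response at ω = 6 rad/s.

Substitute s = j6: numerator = 3, denominator = -26 + j12.
|T(j6)| = |3| / |-26 + j12| = 3 / 28.636 ≈ 0.1048.

|T(j6)| ≈ 0.1048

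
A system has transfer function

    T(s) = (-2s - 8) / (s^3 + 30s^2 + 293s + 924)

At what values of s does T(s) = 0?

Set the numerator to zero: -2s - 8 = 0, i.e. -2·(s + 4) = 0.
So s = -4.

s = -4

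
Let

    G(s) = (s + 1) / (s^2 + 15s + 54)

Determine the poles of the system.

s = -9, -6

The poles are the roots of the denominator s^2 + 15s + 54 = 0.
Factoring: (s + 9)(s + 6) = 0, so s = -9 and s = -6.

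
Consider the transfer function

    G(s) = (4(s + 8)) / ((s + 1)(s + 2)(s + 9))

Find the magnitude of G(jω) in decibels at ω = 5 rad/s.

Substitute s = j5: numerator = 32 + j20, denominator = -282 + j20.
|G(j5)| = |32 + j20| / |-282 + j20| = 37.736 / 282.71 ≈ 0.1335.
In decibels: 20·log₁₀(0.1335) ≈ -17.5 dB.

|G(j5)|_dB ≈ -17.5 dB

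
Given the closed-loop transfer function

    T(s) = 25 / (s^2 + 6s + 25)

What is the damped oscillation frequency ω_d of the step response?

ω_d = 4 rad/s

Comparing s^2 + 6s + 25 to s^2 + 2ζωₙs + ωₙ²: ωₙ = 5 rad/s and ζ = 6/(2·5) = 0.6.
ζωₙ = 6/2 = 3, so ω_d = ωₙ√(1−ζ²) = √(ωₙ² − (ζωₙ)²) = √(25 − 3²) = √16 = 4 rad/s.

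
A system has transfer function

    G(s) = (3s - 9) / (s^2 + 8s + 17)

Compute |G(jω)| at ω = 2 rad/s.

|G(j2)| ≈ 0.5247

Substitute s = j2: numerator = -9 + j6, denominator = 13 + j16.
|G(j2)| = |-9 + j6| / |13 + j16| = 10.817 / 20.616 ≈ 0.5247.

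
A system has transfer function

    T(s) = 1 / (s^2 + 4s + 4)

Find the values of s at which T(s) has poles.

The poles are the roots of the denominator s^2 + 4s + 4 = 0.
Factoring: (s + 2)^2 = 0, so s = -2 and s = -2.

s = -2, -2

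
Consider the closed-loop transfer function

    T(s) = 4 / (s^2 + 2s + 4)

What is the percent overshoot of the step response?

%OS ≈ 16.3%

Comparing s^2 + 2s + 4 to s^2 + 2ζωₙs + ωₙ²: ωₙ = 2 rad/s and ζ = 2/(2·2) = 0.5.
%OS = 100·exp(−πζ/√(1−ζ²)) = 100·exp(−π·0.5/√(1−0.5²)) ≈ 16.3%.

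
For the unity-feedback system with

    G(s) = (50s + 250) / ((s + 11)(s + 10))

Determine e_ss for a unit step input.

G(s) has no poles at the origin.
This is a Type 0 system. Kp = lim_{s→0} G(s) = 250/110 = 25/11.
e_ss = 1/(1 + Kp) = 1/(1 + 25/11) = 11/36 ≈ 0.3056.

e_ss = 0.3056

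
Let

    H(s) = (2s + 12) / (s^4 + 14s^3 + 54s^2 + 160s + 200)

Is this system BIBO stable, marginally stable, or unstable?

stable

The denominator s^4 + 14s^3 + 54s^2 + 160s + 200 factors as (s + 10)(s^2 + 2s + 10)(s + 2), giving poles at s = -10, -1 + 3j, -1 - 3j, -2.
Since all poles lie strictly in the left half-plane, the system is stable.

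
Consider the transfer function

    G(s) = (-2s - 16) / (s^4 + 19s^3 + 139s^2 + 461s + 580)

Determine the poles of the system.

The poles are the roots of the denominator s^4 + 19s^3 + 139s^2 + 461s + 580 = 0.
Trying s = -5: the polynomial evaluates to 0, so (s + 5) is a factor.
Dividing out leaves s^3 + 14s^2 + 69s + 116 = 0.
This factors further as (s^2 + 10s + 29)(s + 4) = 0.

s = -5 ± 2j, -5, -4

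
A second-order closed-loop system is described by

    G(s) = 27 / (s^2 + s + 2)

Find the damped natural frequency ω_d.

Comparing s^2 + s + 2 to s^2 + 2ζωₙs + ωₙ²: ωₙ = √2 ≈ 1.414 rad/s and ζ = 1/(2·√2) ≈ 0.3536.
ζωₙ = 1/2 = 0.5, so ω_d = ωₙ√(1−ζ²) = √(ωₙ² − (ζωₙ)²) = √(2 − 0.5²) = √1.75 ≈ 1.323 rad/s.

ω_d ≈ 1.323 rad/s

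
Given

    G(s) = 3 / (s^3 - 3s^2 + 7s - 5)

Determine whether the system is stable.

unstable

The denominator s^3 - 3s^2 + 7s - 5 factors as (s - 1)(s^2 - 2s + 5), giving poles at s = 1, 1 ± 2j.
Since the pole(s) at s = 1, 1 + 2j, 1 - 2j lie in the right half-plane, the system is unstable.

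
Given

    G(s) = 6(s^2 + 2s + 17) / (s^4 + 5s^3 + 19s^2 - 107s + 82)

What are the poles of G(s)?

s = 2, 1, -4 ± 5j

The poles are the roots of the denominator s^4 + 5s^3 + 19s^2 - 107s + 82 = 0.
Trying s = 2: the polynomial evaluates to 0, so (s - 2) is a factor.
Dividing out leaves s^3 + 7s^2 + 33s - 41 = 0.
This factors further as (s - 1)(s^2 + 8s + 41) = 0.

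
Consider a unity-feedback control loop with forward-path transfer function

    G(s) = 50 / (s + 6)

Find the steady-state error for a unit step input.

G(s) has no poles at the origin.
This is a Type 0 system. Kp = lim_{s→0} G(s) = 50/6 = 25/3.
e_ss = 1/(1 + Kp) = 1/(1 + 25/3) = 3/28 ≈ 0.1071.

e_ss = 0.1071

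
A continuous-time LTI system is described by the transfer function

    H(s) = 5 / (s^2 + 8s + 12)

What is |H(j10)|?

|H(j10)| ≈ 0.04204

Substitute s = j10: numerator = 5, denominator = -88 + j80.
|H(j10)| = |5| / |-88 + j80| = 5 / 118.93 ≈ 0.04204.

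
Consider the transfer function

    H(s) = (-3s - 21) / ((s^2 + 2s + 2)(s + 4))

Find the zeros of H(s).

Set the numerator to zero: -3s - 21 = 0, i.e. -3·(s + 7) = 0.
So s = -7.

s = -7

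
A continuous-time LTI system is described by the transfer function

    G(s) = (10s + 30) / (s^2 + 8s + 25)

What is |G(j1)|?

Substitute s = j1: numerator = 30 + j10, denominator = 24 + j8.
|G(j1)| = |30 + j10| / |24 + j8| = 31.623 / 25.298 = 1.250.

|G(j1)| = 1.250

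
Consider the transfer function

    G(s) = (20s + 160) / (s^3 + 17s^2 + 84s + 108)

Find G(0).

G(0) = 40/27 ≈ 1.481

Set s = 0: G(0) = (160) / (108) = 40/27.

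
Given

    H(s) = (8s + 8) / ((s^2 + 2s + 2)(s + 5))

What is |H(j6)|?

Substitute s = j6: numerator = 8 + j48, denominator = -242 - j144.
|H(j6)| = |8 + j48| / |-242 - j144| = 48.662 / 281.60 ≈ 0.1728.

|H(j6)| ≈ 0.1728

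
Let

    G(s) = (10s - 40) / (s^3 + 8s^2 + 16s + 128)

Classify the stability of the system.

marginally stable

The denominator s^3 + 8s^2 + 16s + 128 factors as (s^2 + 16)(s + 8), giving poles at s = ±4j, -8.
Since the simple pole(s) at s = ±4j lie on the jω-axis with none in the right half-plane, the system is marginally stable.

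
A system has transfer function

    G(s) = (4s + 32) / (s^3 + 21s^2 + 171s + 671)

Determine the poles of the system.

s = -5 ± 6j, -11

The poles are the roots of the denominator s^3 + 21s^2 + 171s + 671 = 0.
Trying s = -11: the polynomial evaluates to 0, so (s + 11) is a factor.
Dividing out leaves s^2 + 10s + 61 = 0.
The quadratic formula then gives s = -5 ± 6j.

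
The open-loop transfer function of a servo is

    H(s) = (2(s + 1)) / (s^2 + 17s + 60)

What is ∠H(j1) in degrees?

∠H(j1) ≈ 28.93°

At s = j1: numerator = 2 + j2, denominator = 59 + j17.
∠H = ∠num − ∠den = 45° − (16.074°) = 28.93°.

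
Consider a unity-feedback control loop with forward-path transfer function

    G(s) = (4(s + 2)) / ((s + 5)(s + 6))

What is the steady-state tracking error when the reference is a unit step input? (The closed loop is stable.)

G(s) has no poles at the origin.
This is a Type 0 system. Kp = lim_{s→0} G(s) = 8/30 = 4/15.
e_ss = 1/(1 + Kp) = 1/(1 + 4/15) = 15/19 ≈ 0.7895.

e_ss = 0.7895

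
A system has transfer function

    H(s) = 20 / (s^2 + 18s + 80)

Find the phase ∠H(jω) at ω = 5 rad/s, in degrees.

∠H(j5) ≈ -58.57°

At s = j5: numerator = 20, denominator = 55 + j90.
∠H = ∠num − ∠den = 0° − (58.570°) = -58.57°.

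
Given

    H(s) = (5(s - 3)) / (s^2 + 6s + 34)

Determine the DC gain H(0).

At s = 0 each factor (s + a) contributes a and each (s^2 + bs + c) contributes c.
H(0) = 5·(-3) / ((34)) = -15/34 = -15/34.

H(0) = -15/34 ≈ -0.4412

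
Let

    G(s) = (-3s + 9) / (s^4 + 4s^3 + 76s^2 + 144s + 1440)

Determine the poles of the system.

s = ±6j, -2 ± 6j

The poles are the roots of the denominator s^4 + 4s^3 + 76s^2 + 144s + 1440 = 0.
No real roots exist; factor into two real quadratics: (s^2 + 36)(s^2 + 4s + 40) = 0.
Each quadratic gives a conjugate pair via the quadratic formula.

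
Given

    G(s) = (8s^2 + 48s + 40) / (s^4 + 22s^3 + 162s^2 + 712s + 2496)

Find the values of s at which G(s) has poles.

The poles are the roots of the denominator s^4 + 22s^3 + 162s^2 + 712s + 2496 = 0.
Trying s = -8: the polynomial evaluates to 0, so (s + 8) is a factor.
Dividing out leaves s^3 + 14s^2 + 50s + 312 = 0.
This factors further as (s^2 + 2s + 26)(s + 12) = 0.

s = -1 + 5j, -1 - 5j, -8, -12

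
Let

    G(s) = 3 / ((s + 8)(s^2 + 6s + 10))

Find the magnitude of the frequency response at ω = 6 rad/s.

Substitute s = j6: numerator = 3, denominator = -424 + j132.
|G(j6)| = |3| / |-424 + j132| = 3 / 444.07 ≈ 0.006756.

|G(j6)| ≈ 0.006756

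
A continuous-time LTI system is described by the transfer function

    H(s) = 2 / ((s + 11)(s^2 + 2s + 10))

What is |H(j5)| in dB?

|H(j5)|_dB ≈ -40.7 dB

Substitute s = j5: numerator = 2, denominator = -215 + j35.
|H(j5)| = |2| / |-215 + j35| = 2 / 217.83 ≈ 0.009181.
In decibels: 20·log₁₀(0.009181) ≈ -40.7 dB.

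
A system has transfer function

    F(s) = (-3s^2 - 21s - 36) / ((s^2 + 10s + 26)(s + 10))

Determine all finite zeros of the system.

s = -3, -4

Set the numerator to zero: -3s^2 - 21s - 36 = 0, i.e. -3·(s^2 + 7s + 12) = 0.
Factoring: (s + 3)(s + 4) = 0.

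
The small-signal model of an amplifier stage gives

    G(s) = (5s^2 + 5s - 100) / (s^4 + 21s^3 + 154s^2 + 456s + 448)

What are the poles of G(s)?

The poles are the roots of the denominator s^4 + 21s^3 + 154s^2 + 456s + 448 = 0.
Trying s = -4: the polynomial evaluates to 0, so (s + 4) is a factor.
Dividing out leaves s^3 + 17s^2 + 86s + 112 = 0.
This factors further as (s + 2)(s + 8)(s + 7) = 0.

s = -4, -2, -8, -7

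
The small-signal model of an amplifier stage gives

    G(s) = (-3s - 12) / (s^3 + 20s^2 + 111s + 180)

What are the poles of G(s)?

The poles are the roots of the denominator s^3 + 20s^2 + 111s + 180 = 0.
Trying s = -5: the polynomial evaluates to 0, so (s + 5) is a factor.
Dividing out leaves s^2 + 15s + 36 = 0.
Factoring the quadratic: (s + 12)(s + 3) = 0.

s = -5, -12, -3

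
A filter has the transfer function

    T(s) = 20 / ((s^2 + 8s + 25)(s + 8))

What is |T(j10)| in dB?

|T(j10)|_dB ≈ -36.9 dB

Substitute s = j10: numerator = 20, denominator = -1400 - j110.
|T(j10)| = |20| / |-1400 - j110| = 20 / 1404.3 ≈ 0.01424.
In decibels: 20·log₁₀(0.01424) ≈ -36.9 dB.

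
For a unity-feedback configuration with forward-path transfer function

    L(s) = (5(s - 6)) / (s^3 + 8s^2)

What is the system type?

The denominator has 2 factors of s at the origin (free integrators), so this is a Type 2 system.

Type 2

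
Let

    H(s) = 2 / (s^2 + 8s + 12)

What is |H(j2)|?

|H(j2)| ≈ 0.1118

Substitute s = j2: numerator = 2, denominator = 8 + j16.
|H(j2)| = |2| / |8 + j16| = 2 / 17.889 ≈ 0.1118.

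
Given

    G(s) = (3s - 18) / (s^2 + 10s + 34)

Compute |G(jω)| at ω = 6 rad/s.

Substitute s = j6: numerator = -18 + j18, denominator = -2 + j60.
|G(j6)| = |-18 + j18| / |-2 + j60| = 25.456 / 60.033 ≈ 0.4240.

|G(j6)| ≈ 0.4240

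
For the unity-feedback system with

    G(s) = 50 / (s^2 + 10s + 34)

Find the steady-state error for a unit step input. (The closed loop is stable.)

e_ss = 0.4048

G(s) has no poles at the origin.
This is a Type 0 system. Kp = lim_{s→0} G(s) = 50/34 = 25/17.
e_ss = 1/(1 + Kp) = 1/(1 + 25/17) = 17/42 ≈ 0.4048.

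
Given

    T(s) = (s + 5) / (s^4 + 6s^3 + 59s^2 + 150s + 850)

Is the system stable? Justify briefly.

marginally stable

The denominator s^4 + 6s^3 + 59s^2 + 150s + 850 factors as (s^2 + 25)(s^2 + 6s + 34), giving poles at s = ±5j, -3 ± 5j.
Since the simple pole(s) at s = 5j, -5j lie on the jω-axis with none in the right half-plane, the system is marginally stable.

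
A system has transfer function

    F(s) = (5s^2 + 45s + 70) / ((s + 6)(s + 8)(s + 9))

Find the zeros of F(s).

Set the numerator to zero: 5s^2 + 45s + 70 = 0, i.e. 5·(s^2 + 9s + 14) = 0.
Factoring: (s + 7)(s + 2) = 0.

s = -7, -2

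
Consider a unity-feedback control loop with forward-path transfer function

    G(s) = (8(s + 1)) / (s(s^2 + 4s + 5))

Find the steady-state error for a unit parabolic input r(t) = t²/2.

G(s) has one pole at the origin.
This is a Type 1 system; Ka = lim_{s→0} s^2·G(s) = 0, so the steady-state error for a parabola input is infinite.

e_ss = ∞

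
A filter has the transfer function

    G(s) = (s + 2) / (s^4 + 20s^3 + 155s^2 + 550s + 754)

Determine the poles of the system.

The poles are the roots of the denominator s^4 + 20s^3 + 155s^2 + 550s + 754 = 0.
No real roots exist; factor into two real quadratics: (s^2 + 10s + 29)(s^2 + 10s + 26) = 0.
Each quadratic gives a conjugate pair via the quadratic formula.

s = -5 ± 2j, -5 ± j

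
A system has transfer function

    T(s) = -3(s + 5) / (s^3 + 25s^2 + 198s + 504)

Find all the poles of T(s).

s = -7, -12, -6

The poles are the roots of the denominator s^3 + 25s^2 + 198s + 504 = 0.
Trying s = -7: the polynomial evaluates to 0, so (s + 7) is a factor.
Dividing out leaves s^2 + 18s + 72 = 0.
Factoring the quadratic: (s + 12)(s + 6) = 0.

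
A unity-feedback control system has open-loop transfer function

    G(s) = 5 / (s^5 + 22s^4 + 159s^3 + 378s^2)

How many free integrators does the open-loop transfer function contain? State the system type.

The denominator has 2 factors of s at the origin (free integrators), so this is a Type 2 system.

Type 2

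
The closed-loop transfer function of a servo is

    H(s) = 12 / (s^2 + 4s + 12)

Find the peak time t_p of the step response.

Comparing s^2 + 4s + 12 to s^2 + 2ζωₙs + ωₙ²: ωₙ = √12 ≈ 3.464 rad/s and ζ = 4/(2·√12) ≈ 0.5774.
ζωₙ = 4/2 = 2, so ω_d = ωₙ√(1−ζ²) = √(ωₙ² − (ζωₙ)²) = √(12 − 2²) = √8 ≈ 2.828 rad/s.
t_p = π/ω_d = π/2.828 ≈ 1.111 s.

t_p ≈ 1.111 s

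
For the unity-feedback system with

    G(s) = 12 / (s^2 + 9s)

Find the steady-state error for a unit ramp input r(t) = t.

e_ss = 0.7500

G(s) has one pole at the origin.
This is a Type 1 system. Kv = lim_{s→0} s·G(s) = 12/9 = 4/3.
e_ss = 1/Kv = 1/(4/3) = 3/4 ≈ 0.7500.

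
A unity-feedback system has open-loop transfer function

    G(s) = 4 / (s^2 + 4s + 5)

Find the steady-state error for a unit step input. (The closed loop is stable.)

G(s) has no poles at the origin.
This is a Type 0 system. Kp = lim_{s→0} G(s) = 4/5.
e_ss = 1/(1 + Kp) = 1/(1 + 4/5) = 5/9 ≈ 0.5556.

e_ss = 0.5556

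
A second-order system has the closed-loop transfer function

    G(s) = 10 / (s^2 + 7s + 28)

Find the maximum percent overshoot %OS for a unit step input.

%OS ≈ 6.26%

Comparing s^2 + 7s + 28 to s^2 + 2ζωₙs + ωₙ²: ωₙ = √28 ≈ 5.292 rad/s and ζ = 7/(2·√28) ≈ 0.6614.
%OS = 100·exp(−πζ/√(1−ζ²)) = 100·exp(−π·0.6614/√(1−0.6614²)) ≈ 6.26%.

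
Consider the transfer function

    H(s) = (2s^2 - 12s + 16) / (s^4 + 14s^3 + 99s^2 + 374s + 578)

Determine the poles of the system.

The poles are the roots of the denominator s^4 + 14s^3 + 99s^2 + 374s + 578 = 0.
No real roots exist; factor into two real quadratics: (s^2 + 8s + 17)(s^2 + 6s + 34) = 0.
Each quadratic gives a conjugate pair via the quadratic formula.

s = -4 + j, -4 - j, -3 + 5j, -3 - 5j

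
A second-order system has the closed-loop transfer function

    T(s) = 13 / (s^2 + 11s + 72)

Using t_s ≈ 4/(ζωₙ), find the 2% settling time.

Comparing s^2 + 11s + 72 to s^2 + 2ζωₙs + ωₙ²: ωₙ = √72 ≈ 8.485 rad/s and ζ = 11/(2·√72) ≈ 0.6482.
ζωₙ = 11/2 = 5.5, so t_s ≈ 4/(ζωₙ) = 4/5.5 ≈ 0.7273 s.

t_s ≈ 0.7273 s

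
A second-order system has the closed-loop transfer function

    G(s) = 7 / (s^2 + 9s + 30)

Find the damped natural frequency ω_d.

Comparing s^2 + 9s + 30 to s^2 + 2ζωₙs + ωₙ²: ωₙ = √30 ≈ 5.477 rad/s and ζ = 9/(2·√30) ≈ 0.8216.
ζωₙ = 9/2 = 4.5, so ω_d = ωₙ√(1−ζ²) = √(ωₙ² − (ζωₙ)²) = √(30 − 4.5²) = √9.75 ≈ 3.122 rad/s.

ω_d ≈ 3.122 rad/s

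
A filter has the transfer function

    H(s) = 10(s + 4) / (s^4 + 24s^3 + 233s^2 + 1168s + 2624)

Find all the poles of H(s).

The poles are the roots of the denominator s^4 + 24s^3 + 233s^2 + 1168s + 2624 = 0.
Trying s = -8: the polynomial evaluates to 0, so (s + 8) is a factor.
Dividing out leaves s^3 + 16s^2 + 105s + 328 = 0.
This factors further as (s^2 + 8s + 41)(s + 8) = 0.

s = -4 ± 5j, -8, -8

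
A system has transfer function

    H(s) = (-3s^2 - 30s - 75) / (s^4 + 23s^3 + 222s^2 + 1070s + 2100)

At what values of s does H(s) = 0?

Set the numerator to zero: -3s^2 - 30s - 75 = 0, i.e. -3·(s^2 + 10s + 25) = 0.
Factoring: (s + 5)^2 = 0.

s = -5, -5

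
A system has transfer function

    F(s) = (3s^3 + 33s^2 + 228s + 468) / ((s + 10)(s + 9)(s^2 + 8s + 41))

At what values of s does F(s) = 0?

Set the numerator to zero: 3s^3 + 33s^2 + 228s + 468 = 0, i.e. 3·(s^3 + 11s^2 + 76s + 156) = 0.
Factoring: (s + 3)(s^2 + 8s + 52) = 0.

s = -3, -4 + 6j, -4 - 6j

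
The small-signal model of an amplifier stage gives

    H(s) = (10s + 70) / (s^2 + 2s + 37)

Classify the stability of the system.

stable

The poles can be read from the denominator factors: s = -1 + 6j, -1 - 6j.
Since all poles lie strictly in the left half-plane, the system is stable.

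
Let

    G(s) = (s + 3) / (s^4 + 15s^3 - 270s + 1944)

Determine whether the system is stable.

unstable

The denominator s^4 + 15s^3 - 270s + 1944 factors as (s + 12)(s + 9)(s^2 - 6s + 18), giving poles at s = -12, -9, 3 + 3j, 3 - 3j.
Since the pole(s) at s = 3 + 3j, 3 - 3j lie in the right half-plane, the system is unstable.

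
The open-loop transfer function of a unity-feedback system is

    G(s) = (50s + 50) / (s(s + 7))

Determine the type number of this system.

The denominator has 1 factor of s at the origin (free integrator), so this is a Type 1 system.

Type 1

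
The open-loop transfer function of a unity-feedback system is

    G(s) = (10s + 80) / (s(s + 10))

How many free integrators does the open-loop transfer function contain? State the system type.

Type 1

The denominator has 1 factor of s at the origin (free integrator), so this is a Type 1 system.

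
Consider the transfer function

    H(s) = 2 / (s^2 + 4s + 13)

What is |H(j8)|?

Substitute s = j8: numerator = 2, denominator = -51 + j32.
|H(j8)| = |2| / |-51 + j32| = 2 / 60.208 ≈ 0.03322.

|H(j8)| ≈ 0.03322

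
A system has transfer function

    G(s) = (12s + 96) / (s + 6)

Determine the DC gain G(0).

Set s = 0: G(0) = (96) / (6) = 16.

G(0) = 16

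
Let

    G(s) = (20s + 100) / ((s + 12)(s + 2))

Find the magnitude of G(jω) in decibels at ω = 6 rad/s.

|G(j6)|_dB ≈ 5.30 dB

Substitute s = j6: numerator = 100 + j120, denominator = -12 + j84.
|G(j6)| = |100 + j120| / |-12 + j84| = 156.20 / 84.853 ≈ 1.841.
In decibels: 20·log₁₀(1.841) ≈ 5.30 dB.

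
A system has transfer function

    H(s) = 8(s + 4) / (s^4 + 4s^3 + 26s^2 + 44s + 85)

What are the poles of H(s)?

s = -1 ± 2j, -1 ± 4j

The poles are the roots of the denominator s^4 + 4s^3 + 26s^2 + 44s + 85 = 0.
No real roots exist; factor into two real quadratics: (s^2 + 2s + 5)(s^2 + 2s + 17) = 0.
Each quadratic gives a conjugate pair via the quadratic formula.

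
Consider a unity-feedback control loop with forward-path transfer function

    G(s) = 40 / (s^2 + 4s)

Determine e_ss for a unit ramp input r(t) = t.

G(s) has one pole at the origin.
This is a Type 1 system. Kv = lim_{s→0} s·G(s) = 40/4 = 10.
e_ss = 1/Kv = 1/(10) = 1/10 ≈ 0.1000.

e_ss = 0.1000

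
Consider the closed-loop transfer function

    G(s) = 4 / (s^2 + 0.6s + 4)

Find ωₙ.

Compare the denominator to the standard form s^2 + 2ζωₙs + ωₙ².
ωₙ² = 4, so ωₙ = 2 rad/s.

ωₙ = 2 rad/s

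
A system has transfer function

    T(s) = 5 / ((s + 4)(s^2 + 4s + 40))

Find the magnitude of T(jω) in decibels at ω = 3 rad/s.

Substitute s = j3: numerator = 5, denominator = 88 + j141.
|T(j3)| = |5| / |88 + j141| = 5 / 166.21 ≈ 0.03008.
In decibels: 20·log₁₀(0.03008) ≈ -30.4 dB.

|T(j3)|_dB ≈ -30.4 dB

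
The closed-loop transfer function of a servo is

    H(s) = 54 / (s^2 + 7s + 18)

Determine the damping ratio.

ζ ≈ 0.8250

Compare the denominator to the standard form s^2 + 2ζωₙs + ωₙ².
ωₙ² = 18, so ωₙ = √18 ≈ 4.243 rad/s.
2ζωₙ = 7, so ζ = 7/(2·√18) ≈ 0.8250.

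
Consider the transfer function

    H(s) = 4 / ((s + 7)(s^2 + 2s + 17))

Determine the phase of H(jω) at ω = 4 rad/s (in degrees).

∠H(j4) ≈ -112.6°

At s = j4: numerator = 4, denominator = -25 + j60.
∠H = ∠num − ∠den = 0° − (112.62°) = -112.6°.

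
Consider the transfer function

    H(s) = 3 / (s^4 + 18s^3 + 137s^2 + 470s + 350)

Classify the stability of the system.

stable

The denominator s^4 + 18s^3 + 137s^2 + 470s + 350 factors as (s + 7)(s + 1)(s^2 + 10s + 50), giving poles at s = -7, -1, -5 ± 5j.
Since all poles lie strictly in the left half-plane, the system is stable.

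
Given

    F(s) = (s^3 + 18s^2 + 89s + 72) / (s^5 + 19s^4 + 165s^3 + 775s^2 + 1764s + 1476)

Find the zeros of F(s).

Set the numerator to zero: s^3 + 18s^2 + 89s + 72 = 0.
Factoring: (s + 1)(s + 9)(s + 8) = 0.

s = -1, -9, -8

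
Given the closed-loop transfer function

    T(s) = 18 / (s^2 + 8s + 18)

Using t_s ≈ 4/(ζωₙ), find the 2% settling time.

Comparing s^2 + 8s + 18 to s^2 + 2ζωₙs + ωₙ²: ωₙ = √18 ≈ 4.243 rad/s and ζ = 8/(2·√18) ≈ 0.9428.
ζωₙ = 8/2 = 4, so t_s ≈ 4/(ζωₙ) = 4/4 = 1 s.

t_s ≈ 1 s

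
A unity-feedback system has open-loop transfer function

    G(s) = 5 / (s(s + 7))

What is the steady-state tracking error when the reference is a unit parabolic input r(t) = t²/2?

G(s) has one pole at the origin.
This is a Type 1 system; Ka = lim_{s→0} s^2·G(s) = 0, so the steady-state error for a parabola input is infinite.

e_ss = ∞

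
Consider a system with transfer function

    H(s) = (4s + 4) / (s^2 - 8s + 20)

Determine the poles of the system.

s = 4 ± 2j

The poles are the roots of the denominator s^2 - 8s + 20 = 0.
Using the quadratic formula: s = (8 ± √(-16))/2 = 4 ± 2j.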